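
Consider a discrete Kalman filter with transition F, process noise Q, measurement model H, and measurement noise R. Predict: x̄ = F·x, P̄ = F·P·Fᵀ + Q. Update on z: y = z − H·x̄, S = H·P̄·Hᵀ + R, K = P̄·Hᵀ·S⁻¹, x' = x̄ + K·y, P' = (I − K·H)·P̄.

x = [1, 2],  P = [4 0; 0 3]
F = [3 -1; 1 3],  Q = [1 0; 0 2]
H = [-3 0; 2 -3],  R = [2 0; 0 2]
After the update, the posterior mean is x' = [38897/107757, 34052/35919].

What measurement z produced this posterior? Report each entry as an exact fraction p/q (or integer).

z = [-1, -2]

x̄ = F·x = [1, 7]
P̄ = F·P·Fᵀ + Q = [40 3; 3 33]
S = H·P̄·Hᵀ + R = [362 -213; -213 423]
K = P̄·Hᵀ·S⁻¹ = [-11879/35919 142/107757; -2624/11973 -11861/35919]
x' − x̄ = [-68860/107757, -217381/35919] = K·y
y = (KᵀK)⁻¹·Kᵀ·(x' − x̄) = [2, 17]
z = y + H·x̄ = [2, 17] + [-3, -19] = [-1, -2]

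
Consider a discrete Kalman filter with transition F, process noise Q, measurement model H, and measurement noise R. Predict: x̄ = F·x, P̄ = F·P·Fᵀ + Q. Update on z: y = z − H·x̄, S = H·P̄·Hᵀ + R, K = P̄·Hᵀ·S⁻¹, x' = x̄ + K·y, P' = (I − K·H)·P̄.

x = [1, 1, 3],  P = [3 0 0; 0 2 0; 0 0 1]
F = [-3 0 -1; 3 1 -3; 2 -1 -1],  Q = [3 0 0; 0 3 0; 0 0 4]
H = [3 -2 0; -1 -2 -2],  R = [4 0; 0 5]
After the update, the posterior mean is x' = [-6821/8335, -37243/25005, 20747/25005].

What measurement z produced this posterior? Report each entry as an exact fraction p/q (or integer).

z = [1, 1]

x̄ = F·x = [-6, -5, -2]
P̄ = F·P·Fᵀ + Q = [31 -24 -17; -24 41 19; -17 19 19]
S = H·P̄·Hᵀ + R = [735 345; 345 264]
K = P̄·Hᵀ·S⁻¹ = [2181/8335 -248/1667; -2512/25005 -1162/5001; -349/8335 -844/5001]
x' − x̄ = [43189/8335, 87782/25005, 70757/25005] = K·y
y = (KᵀK)⁻¹·Kᵀ·(x' − x̄) = [9, -19]
z = y + H·x̄ = [9, -19] + [-8, 20] = [1, 1]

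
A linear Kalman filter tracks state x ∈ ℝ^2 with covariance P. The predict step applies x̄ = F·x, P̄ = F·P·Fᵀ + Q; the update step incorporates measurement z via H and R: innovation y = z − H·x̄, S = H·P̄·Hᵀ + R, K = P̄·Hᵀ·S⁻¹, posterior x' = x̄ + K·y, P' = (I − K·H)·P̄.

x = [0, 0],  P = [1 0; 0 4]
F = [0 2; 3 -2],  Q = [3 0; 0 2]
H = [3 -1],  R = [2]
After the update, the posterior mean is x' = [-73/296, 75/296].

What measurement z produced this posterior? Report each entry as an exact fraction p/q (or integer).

x̄ = F·x = [0, 0]
P̄ = F·P·Fᵀ + Q = [19 -16; -16 27]
S = H·P̄·Hᵀ + R = [296]
K = P̄·Hᵀ·S⁻¹ = [73/296; -75/296]
x' − x̄ = [-73/296, 75/296] = K·y
y = (KᵀK)⁻¹·Kᵀ·(x' − x̄) = [-1]
z = y + H·x̄ = [-1] + [0] = [-1]

z = [-1]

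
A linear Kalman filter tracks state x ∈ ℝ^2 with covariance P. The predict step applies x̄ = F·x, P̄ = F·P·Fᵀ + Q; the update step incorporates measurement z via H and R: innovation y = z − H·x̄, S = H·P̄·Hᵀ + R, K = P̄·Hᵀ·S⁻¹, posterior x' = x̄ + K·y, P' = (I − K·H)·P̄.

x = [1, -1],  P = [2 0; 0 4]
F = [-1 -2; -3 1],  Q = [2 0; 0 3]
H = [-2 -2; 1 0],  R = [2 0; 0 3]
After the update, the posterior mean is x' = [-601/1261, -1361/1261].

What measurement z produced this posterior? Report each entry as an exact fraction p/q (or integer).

x̄ = F·x = [1, -4]
P̄ = F·P·Fᵀ + Q = [20 -2; -2 25]
S = H·P̄·Hᵀ + R = [166 -36; -36 23]
K = P̄·Hᵀ·S⁻¹ = [-54/1261 1012/1261; -565/1261 -994/1261]
x' − x̄ = [-1862/1261, 3683/1261] = K·y
y = (KᵀK)⁻¹·Kᵀ·(x' − x̄) = [-3, -2]
z = y + H·x̄ = [-3, -2] + [6, 1] = [3, -1]

z = [3, -1]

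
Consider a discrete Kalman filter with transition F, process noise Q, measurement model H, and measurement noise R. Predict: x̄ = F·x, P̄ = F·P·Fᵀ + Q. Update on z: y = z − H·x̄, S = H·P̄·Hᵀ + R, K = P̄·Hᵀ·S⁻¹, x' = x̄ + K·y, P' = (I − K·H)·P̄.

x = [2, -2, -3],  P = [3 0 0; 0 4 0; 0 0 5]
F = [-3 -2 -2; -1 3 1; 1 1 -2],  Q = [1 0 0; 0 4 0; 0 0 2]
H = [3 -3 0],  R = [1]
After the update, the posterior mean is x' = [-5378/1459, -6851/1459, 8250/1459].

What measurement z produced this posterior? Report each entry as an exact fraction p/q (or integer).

z = [3]

x̄ = F·x = [4, -11, 6]
P̄ = F·P·Fᵀ + Q = [64 -25 3; -25 48 -1; 3 -1 29]
S = H·P̄·Hᵀ + R = [1459]
K = P̄·Hᵀ·S⁻¹ = [267/1459; -219/1459; 12/1459]
x' − x̄ = [-11214/1459, 9198/1459, -504/1459] = K·y
y = (KᵀK)⁻¹·Kᵀ·(x' − x̄) = [-42]
z = y + H·x̄ = [-42] + [45] = [3]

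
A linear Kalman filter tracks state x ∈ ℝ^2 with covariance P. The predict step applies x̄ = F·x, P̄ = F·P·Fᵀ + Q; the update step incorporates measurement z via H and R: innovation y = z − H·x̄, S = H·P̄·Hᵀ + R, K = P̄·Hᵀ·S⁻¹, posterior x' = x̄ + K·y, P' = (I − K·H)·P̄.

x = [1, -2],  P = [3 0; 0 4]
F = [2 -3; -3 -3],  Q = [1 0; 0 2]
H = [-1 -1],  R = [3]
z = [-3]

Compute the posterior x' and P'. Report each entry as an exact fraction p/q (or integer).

x̄ = F·x = [8, 3]
P̄ = F·P·Fᵀ + Q = [49 18; 18 65]
y = z − H·x̄ = [8]
S = H·P̄·Hᵀ + R = [153]
K = P̄·Hᵀ·S⁻¹ = [-67/153; -83/153]
x' = x̄ + K·y = [688/153, -205/153]
P' = (I − K·H)·P̄ = [3008/153 -2807/153; -2807/153 3056/153]

x' = [688/153, -205/153]
P' = [3008/153 -2807/153; -2807/153 3056/153]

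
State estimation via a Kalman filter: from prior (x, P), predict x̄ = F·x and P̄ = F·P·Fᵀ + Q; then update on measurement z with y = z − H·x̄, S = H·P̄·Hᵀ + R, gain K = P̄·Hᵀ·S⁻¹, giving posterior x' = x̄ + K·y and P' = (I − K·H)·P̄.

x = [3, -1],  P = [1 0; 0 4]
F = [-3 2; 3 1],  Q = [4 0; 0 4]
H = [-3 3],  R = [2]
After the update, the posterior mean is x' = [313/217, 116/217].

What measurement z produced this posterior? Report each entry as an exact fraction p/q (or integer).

x̄ = F·x = [-11, 8]
P̄ = F·P·Fᵀ + Q = [29 -1; -1 17]
S = H·P̄·Hᵀ + R = [434]
K = P̄·Hᵀ·S⁻¹ = [-45/217; 27/217]
x' − x̄ = [2700/217, -1620/217] = K·y
y = (KᵀK)⁻¹·Kᵀ·(x' − x̄) = [-60]
z = y + H·x̄ = [-60] + [57] = [-3]

z = [-3]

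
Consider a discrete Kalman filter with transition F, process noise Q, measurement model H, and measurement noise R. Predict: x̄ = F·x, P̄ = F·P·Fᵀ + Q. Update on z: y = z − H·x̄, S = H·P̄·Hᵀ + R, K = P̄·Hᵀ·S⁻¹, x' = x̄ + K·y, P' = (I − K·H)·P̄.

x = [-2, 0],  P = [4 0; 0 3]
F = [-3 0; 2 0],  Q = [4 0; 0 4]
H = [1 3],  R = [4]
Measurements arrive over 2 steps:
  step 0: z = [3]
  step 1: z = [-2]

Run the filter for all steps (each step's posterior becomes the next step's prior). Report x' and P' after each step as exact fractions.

step 0: x' = [12/5, 1/20], P' = [136/5 -48/5; -48/5 19/5]
step 1: x' = [170/361, -282/361], P' = [17336/361 -6180/361; -6180/361 2352/361]

step 0: x̄ = F·x = [6, -4]
step 0: P̄ = F·P·Fᵀ + Q = [40 -24; -24 20]
step 0: y = z − H·x̄ = [9]
step 0: S = H·P̄·Hᵀ + R = [80]
step 0: K = P̄·Hᵀ·S⁻¹ = [-2/5; 9/20]
step 0: x' = x̄ + K·y = [12/5, 1/20]
step 0: P' = (I − K·H)·P̄ = [136/5 -48/5; -48/5 19/5]
step 1: x̄ = F·x = [-36/5, 24/5]
step 1: P̄ = F·P·Fᵀ + Q = [1244/5 -816/5; -816/5 564/5]
step 1: y = z − H·x̄ = [-46/5]
step 1: S = H·P̄·Hᵀ + R = [1444/5]
step 1: K = P̄·Hᵀ·S⁻¹ = [-301/361; 219/361]
step 1: x' = x̄ + K·y = [170/361, -282/361]
step 1: P' = (I − K·H)·P̄ = [17336/361 -6180/361; -6180/361 2352/361]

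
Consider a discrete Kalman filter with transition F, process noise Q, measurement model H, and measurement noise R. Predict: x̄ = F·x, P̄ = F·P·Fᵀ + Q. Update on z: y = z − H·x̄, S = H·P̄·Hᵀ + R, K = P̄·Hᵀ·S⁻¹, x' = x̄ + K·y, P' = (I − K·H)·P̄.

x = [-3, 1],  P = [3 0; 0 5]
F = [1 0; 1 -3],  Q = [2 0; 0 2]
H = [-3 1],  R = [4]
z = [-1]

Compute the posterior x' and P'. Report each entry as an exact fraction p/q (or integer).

x' = [-65/27, -650/81]
P' = [29/9 245/27; 245/27 2369/81]

x̄ = F·x = [-3, -6]
P̄ = F·P·Fᵀ + Q = [5 3; 3 50]
y = z − H·x̄ = [-4]
S = H·P̄·Hᵀ + R = [81]
K = P̄·Hᵀ·S⁻¹ = [-4/27; 41/81]
x' = x̄ + K·y = [-65/27, -650/81]
P' = (I − K·H)·P̄ = [29/9 245/27; 245/27 2369/81]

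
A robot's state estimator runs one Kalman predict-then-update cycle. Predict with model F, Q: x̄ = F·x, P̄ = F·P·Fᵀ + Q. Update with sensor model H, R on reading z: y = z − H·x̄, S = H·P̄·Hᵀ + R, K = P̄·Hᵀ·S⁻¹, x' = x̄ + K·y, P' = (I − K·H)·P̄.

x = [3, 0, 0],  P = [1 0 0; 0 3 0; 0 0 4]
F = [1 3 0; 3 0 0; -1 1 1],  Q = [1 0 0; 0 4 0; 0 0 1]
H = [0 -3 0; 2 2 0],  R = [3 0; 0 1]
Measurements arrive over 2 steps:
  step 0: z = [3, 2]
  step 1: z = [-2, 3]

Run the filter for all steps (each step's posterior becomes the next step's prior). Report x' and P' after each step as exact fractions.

step 0: x' = [4015/2324, -1711/2324, -1055/2324], P' = [2605/4648 -1469/4648 1243/4648; -1469/4648 1485/4648 -899/4648; 1243/4648 -899/4648 26861/4648]
step 1: x' = [850290/1508503, 1334830/1508503, -2941842/1508503], P' = [715087/1508503 -407282/1508503 216023/1508503; -407282/1508503 443913/1508503 -160357/1508503; 216023/1508503 -160357/1508503 10484884/1508503]

step 0: x̄ = F·x = [3, 9, -3]
step 0: P̄ = F·P·Fᵀ + Q = [29 3 8; 3 13 -3; 8 -3 9]
step 0: y = z − H·x̄ = [30, -22]
step 0: S = H·P̄·Hᵀ + R = [120 -96; -96 193]
step 0: K = P̄·Hᵀ·S⁻¹ = [1469/4648 284/581; -1485/4648 4/581; 899/4648 86/581]
step 0: x' = x̄ + K·y = [4015/2324, -1711/2324, -1055/2324]
step 0: P' = (I − K·H)·P̄ = [2605/4648 -1469/4648 1243/4648; -1469/4648 1485/4648 -899/4648; 1243/4648 -899/4648 26861/4648]
step 1: x̄ = F·x = [-559/1162, 12045/2324, -6781/2324]
step 1: P̄ = F·P·Fᵀ + Q = [2951/1162 -2703/2324 1667/2324; -2703/2324 42037/4648 -8493/4648; 1667/2324 -8493/4648 34253/4648]
step 1: y = z − H·x̄ = [31487/2324, -1063/166]
step 1: S = H·P̄·Hᵀ + R = [392277/4648 -15699/332; -15699/332 6313/166]
step 1: K = P̄·Hᵀ·S⁻¹ = [407282/1508503 615610/1508503; -443913/1508503 73262/1508503; 160357/1508503 111332/1508503]
step 1: x' = x̄ + K·y = [850290/1508503, 1334830/1508503, -2941842/1508503]
step 1: P' = (I − K·H)·P̄ = [715087/1508503 -407282/1508503 216023/1508503; -407282/1508503 443913/1508503 -160357/1508503; 216023/1508503 -160357/1508503 10484884/1508503]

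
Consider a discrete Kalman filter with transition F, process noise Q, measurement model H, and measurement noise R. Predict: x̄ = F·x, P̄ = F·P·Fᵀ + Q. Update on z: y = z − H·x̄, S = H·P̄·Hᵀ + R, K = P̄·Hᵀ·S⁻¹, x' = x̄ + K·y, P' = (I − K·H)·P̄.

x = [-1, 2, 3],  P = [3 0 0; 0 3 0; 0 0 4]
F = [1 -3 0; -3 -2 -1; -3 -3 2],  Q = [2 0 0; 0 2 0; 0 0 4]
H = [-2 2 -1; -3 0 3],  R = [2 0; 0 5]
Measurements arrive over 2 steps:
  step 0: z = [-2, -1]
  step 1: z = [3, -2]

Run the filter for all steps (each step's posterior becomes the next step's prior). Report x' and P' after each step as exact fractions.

step 0: x̄ = F·x = [-7, -4, 3]
step 0: P̄ = F·P·Fᵀ + Q = [32 9 18; 9 45 37; 18 37 74]
step 0: y = z − H·x̄ = [-5, -31]
step 0: S = H·P̄·Hᵀ + R = [236 84; 84 635]
step 0: K = P̄·Hᵀ·S⁻¹ = [-9278/35701 -1134/35701; 15169/142804 4221/35701; -9243/35701 10668/35701]
step 0: x' = x̄ + K·y = [-168363/35701, -1170465/142804, -177390/35701]
step 0: P' = (I − K·H)·P̄ = [501012/35701 741295/35701 499122/35701; 741295/35701 4477009/142804 748330/35701; 499122/35701 748330/35701 516902/35701]
step 1: x̄ = F·x = [2837943/142804, 2535423/71402, 4112631/142804]
step 1: P̄ = F·P·Fᵀ + Q = [24791657/142804 24294821/71402 38105073/142804; 24294821/71402 24458013/35701 38129093/71402; 38105073/142804 38129093/71402 60666705/142804]
step 1: y = z − H·x̄ = [75237/142804, -1027418/35701]
step 1: S = H·P̄·Hᵀ + R = [10117561/142804 4611468/35701; 4611468/35701 20986991/35701]
step 1: K = P̄·Hᵀ·S⁻¹ = [420217763/3565015355 1603806786/3565015355; 2344257918/3565015355 3009893976/3565015355; 450960883/3565015355 2775282636/3565015355]
step 1: x' = x̄ + K·y = [24913913151/3565015355, 41205721056/3565015355, 23038712271/3565015355]
step 1: P' = (I − K·H)·P̄ = [142418654924/3565015355 215384705804/3565015355 145091666234/3565015355; 215384705804/3565015355 327929561604/3565015355 220401195764/3565015355; 145091666234/3565015355 220401195764/3565015355 149717137294/3565015355]

step 0: x' = [-168363/35701, -1170465/142804, -177390/35701], P' = [501012/35701 741295/35701 499122/35701; 741295/35701 4477009/142804 748330/35701; 499122/35701 748330/35701 516902/35701]
step 1: x' = [24913913151/3565015355, 41205721056/3565015355, 23038712271/3565015355], P' = [142418654924/3565015355 215384705804/3565015355 145091666234/3565015355; 215384705804/3565015355 327929561604/3565015355 220401195764/3565015355; 145091666234/3565015355 220401195764/3565015355 149717137294/3565015355]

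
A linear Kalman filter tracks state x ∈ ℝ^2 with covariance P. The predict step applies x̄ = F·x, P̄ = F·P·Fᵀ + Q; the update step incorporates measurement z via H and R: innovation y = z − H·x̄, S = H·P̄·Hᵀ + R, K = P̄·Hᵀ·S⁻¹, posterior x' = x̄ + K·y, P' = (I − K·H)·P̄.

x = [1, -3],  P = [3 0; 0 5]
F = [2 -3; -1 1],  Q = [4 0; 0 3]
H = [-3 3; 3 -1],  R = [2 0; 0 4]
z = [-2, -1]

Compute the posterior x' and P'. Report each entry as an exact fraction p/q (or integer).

x' = [-366/1147, -3055/3441]
P' = [769/1147 791/1147; 791/1147 3127/3441]

x̄ = F·x = [11, -4]
P̄ = F·P·Fᵀ + Q = [61 -21; -21 11]
y = z − H·x̄ = [43, -38]
S = H·P̄·Hᵀ + R = [1028 -834; -834 690]
K = P̄·Hᵀ·S⁻¹ = [33/1147 379/1147; 377/1147 998/3441]
x' = x̄ + K·y = [-366/1147, -3055/3441]
P' = (I − K·H)·P̄ = [769/1147 791/1147; 791/1147 3127/3441]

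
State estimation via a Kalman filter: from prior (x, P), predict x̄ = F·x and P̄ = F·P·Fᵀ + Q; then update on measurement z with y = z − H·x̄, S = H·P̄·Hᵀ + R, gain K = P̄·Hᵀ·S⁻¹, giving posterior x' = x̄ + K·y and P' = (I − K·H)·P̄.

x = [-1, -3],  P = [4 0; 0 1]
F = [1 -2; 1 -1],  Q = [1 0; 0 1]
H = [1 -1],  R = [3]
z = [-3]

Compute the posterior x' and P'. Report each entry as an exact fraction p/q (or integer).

x̄ = F·x = [5, 2]
P̄ = F·P·Fᵀ + Q = [9 6; 6 6]
y = z − H·x̄ = [-6]
S = H·P̄·Hᵀ + R = [6]
K = P̄·Hᵀ·S⁻¹ = [1/2; 0]
x' = x̄ + K·y = [2, 2]
P' = (I − K·H)·P̄ = [15/2 6; 6 6]

x' = [2, 2]
P' = [15/2 6; 6 6]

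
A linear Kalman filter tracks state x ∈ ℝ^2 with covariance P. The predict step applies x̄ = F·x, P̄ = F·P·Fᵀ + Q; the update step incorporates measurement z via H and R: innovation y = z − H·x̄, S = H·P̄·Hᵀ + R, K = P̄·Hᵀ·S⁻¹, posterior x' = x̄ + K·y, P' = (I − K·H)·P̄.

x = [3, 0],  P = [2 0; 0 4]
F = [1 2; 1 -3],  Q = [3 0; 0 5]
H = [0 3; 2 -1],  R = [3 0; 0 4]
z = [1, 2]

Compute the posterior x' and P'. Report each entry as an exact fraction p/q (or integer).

x' = [8711/5763, 864/1921]
P' = [5531/5763 250/1921; 250/1921 616/1921]

x̄ = F·x = [3, 3]
P̄ = F·P·Fᵀ + Q = [21 -22; -22 43]
y = z − H·x̄ = [-8, -1]
S = H·P̄·Hᵀ + R = [390 -261; -261 219]
K = P̄·Hᵀ·S⁻¹ = [250/1921 2578/5763; 616/1921 -29/1921]
x' = x̄ + K·y = [8711/5763, 864/1921]
P' = (I − K·H)·P̄ = [5531/5763 250/1921; 250/1921 616/1921]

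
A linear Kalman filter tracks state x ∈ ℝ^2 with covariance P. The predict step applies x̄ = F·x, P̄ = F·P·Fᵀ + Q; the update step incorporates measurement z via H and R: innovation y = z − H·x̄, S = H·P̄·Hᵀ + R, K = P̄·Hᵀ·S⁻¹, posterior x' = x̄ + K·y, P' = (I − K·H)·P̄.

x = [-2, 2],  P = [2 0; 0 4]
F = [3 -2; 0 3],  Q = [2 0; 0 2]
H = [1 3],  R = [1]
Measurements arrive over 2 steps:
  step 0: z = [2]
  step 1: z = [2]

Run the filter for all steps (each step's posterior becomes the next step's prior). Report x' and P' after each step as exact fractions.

step 0: x̄ = F·x = [-10, 6]
step 0: P̄ = F·P·Fᵀ + Q = [36 -24; -24 38]
step 0: y = z − H·x̄ = [-6]
step 0: S = H·P̄·Hᵀ + R = [235]
step 0: K = P̄·Hᵀ·S⁻¹ = [-36/235; 18/47]
step 0: x' = x̄ + K·y = [-2134/235, 174/47]
step 0: P' = (I − K·H)·P̄ = [7164/235 -480/47; -480/47 166/47]
step 1: x̄ = F·x = [-8142/235, 522/47]
step 1: P̄ = F·P·Fᵀ + Q = [97066/235 -5316/47; -5316/47 1588/47]
step 1: y = z − H·x̄ = [782/235]
step 1: S = H·P̄·Hᵀ + R = [9281/235]
step 1: K = P̄·Hᵀ·S⁻¹ = [17326/9281; -2760/9281]
step 1: x' = x̄ + K·y = [-263902/9281, 93894/9281]
step 1: P' = (I − K·H)·P̄ = [2556082/9281 -846252/9281; -846252/9281 281164/9281]

step 0: x' = [-2134/235, 174/47], P' = [7164/235 -480/47; -480/47 166/47]
step 1: x' = [-263902/9281, 93894/9281], P' = [2556082/9281 -846252/9281; -846252/9281 281164/9281]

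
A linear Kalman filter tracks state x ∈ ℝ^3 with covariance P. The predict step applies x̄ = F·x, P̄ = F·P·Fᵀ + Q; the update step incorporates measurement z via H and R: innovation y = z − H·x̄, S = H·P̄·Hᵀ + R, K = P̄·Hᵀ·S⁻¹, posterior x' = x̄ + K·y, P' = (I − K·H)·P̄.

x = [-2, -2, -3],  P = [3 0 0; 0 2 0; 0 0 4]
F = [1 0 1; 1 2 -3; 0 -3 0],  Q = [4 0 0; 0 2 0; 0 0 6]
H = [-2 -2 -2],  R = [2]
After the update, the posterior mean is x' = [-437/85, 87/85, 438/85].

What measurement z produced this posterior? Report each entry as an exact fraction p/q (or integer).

x̄ = F·x = [-5, 3, 6]
P̄ = F·P·Fᵀ + Q = [11 -9 0; -9 49 -12; 0 -12 24]
S = H·P̄·Hᵀ + R = [170]
K = P̄·Hᵀ·S⁻¹ = [-2/85; -28/85; -12/85]
x' − x̄ = [-12/85, -168/85, -72/85] = K·y
y = (KᵀK)⁻¹·Kᵀ·(x' − x̄) = [6]
z = y + H·x̄ = [6] + [-8] = [-2]

z = [-2]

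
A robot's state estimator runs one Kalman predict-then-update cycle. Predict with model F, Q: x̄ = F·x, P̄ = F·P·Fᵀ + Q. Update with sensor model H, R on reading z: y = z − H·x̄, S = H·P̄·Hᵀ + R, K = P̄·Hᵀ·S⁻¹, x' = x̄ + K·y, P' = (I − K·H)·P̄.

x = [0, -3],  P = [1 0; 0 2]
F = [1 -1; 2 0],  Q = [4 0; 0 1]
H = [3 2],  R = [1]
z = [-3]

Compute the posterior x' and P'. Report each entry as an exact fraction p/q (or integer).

x̄ = F·x = [3, 0]
P̄ = F·P·Fᵀ + Q = [7 2; 2 5]
y = z − H·x̄ = [-12]
S = H·P̄·Hᵀ + R = [108]
K = P̄·Hᵀ·S⁻¹ = [25/108; 4/27]
x' = x̄ + K·y = [2/9, -16/9]
P' = (I − K·H)·P̄ = [131/108 -46/27; -46/27 71/27]

x' = [2/9, -16/9]
P' = [131/108 -46/27; -46/27 71/27]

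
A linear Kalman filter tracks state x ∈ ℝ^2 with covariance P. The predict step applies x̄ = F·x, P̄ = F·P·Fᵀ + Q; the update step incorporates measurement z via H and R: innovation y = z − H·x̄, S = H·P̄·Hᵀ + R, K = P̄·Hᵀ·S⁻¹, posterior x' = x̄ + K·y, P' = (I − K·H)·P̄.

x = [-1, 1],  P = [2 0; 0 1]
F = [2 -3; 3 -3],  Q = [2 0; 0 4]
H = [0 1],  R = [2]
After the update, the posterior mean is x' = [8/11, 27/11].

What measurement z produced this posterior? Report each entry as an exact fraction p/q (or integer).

x̄ = F·x = [-5, -6]
P̄ = F·P·Fᵀ + Q = [19 21; 21 31]
S = H·P̄·Hᵀ + R = [33]
K = P̄·Hᵀ·S⁻¹ = [7/11; 31/33]
x' − x̄ = [63/11, 93/11] = K·y
y = (KᵀK)⁻¹·Kᵀ·(x' − x̄) = [9]
z = y + H·x̄ = [9] + [-6] = [3]

z = [3]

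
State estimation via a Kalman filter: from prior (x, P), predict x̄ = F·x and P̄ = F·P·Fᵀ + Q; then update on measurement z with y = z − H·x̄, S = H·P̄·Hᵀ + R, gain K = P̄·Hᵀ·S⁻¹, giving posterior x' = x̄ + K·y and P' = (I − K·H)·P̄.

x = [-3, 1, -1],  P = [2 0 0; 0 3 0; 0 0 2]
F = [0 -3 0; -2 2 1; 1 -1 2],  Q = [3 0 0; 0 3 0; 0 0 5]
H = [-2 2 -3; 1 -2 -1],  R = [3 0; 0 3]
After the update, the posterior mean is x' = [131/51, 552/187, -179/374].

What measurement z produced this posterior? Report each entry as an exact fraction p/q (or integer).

z = [2, -3]

x̄ = F·x = [-3, 7, -6]
P̄ = F·P·Fᵀ + Q = [30 -18 9; -18 25 -6; 9 -6 18]
S = H·P̄·Hᵀ + R = [709 -247; -247 181]
K = P̄·Hᵀ·S⁻¹ = [-31/255 38/255; 39/748 -203/748; -1607/7480 -2069/7480]
x' − x̄ = [284/51, -757/187, 2065/374] = K·y
y = (KᵀK)⁻¹·Kᵀ·(x' − x̄) = [-36, 8]
z = y + H·x̄ = [-36, 8] + [38, -11] = [2, -3]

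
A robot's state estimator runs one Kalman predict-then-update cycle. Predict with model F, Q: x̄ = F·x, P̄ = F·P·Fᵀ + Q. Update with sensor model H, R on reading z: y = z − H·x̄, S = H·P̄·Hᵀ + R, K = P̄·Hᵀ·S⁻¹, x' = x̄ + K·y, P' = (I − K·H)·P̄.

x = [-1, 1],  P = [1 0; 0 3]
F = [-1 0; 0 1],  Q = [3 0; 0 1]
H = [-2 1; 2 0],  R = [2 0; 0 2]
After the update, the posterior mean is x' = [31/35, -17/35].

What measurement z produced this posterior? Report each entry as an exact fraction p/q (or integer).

x̄ = F·x = [1, 1]
P̄ = F·P·Fᵀ + Q = [4 0; 0 4]
S = H·P̄·Hᵀ + R = [22 -16; -16 18]
K = P̄·Hᵀ·S⁻¹ = [-4/35 12/35; 18/35 16/35]
x' − x̄ = [-4/35, -52/35] = K·y
y = (KᵀK)⁻¹·Kᵀ·(x' − x̄) = [-2, -1]
z = y + H·x̄ = [-2, -1] + [-1, 2] = [-3, 1]

z = [-3, 1]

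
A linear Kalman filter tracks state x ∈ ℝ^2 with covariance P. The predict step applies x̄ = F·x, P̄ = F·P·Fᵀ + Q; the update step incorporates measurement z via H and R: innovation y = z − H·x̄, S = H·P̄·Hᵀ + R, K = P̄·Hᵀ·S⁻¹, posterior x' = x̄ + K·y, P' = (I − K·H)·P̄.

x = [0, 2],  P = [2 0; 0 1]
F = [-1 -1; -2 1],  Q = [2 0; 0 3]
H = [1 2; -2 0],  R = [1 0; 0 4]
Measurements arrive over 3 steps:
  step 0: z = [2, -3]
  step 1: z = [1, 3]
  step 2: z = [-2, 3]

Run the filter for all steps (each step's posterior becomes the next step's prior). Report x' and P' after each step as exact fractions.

step 0: x' = [33/50, 37/50], P' = [19/25 -9/25; -9/25 114/275]
step 1: x' = [-28561/21222, 11864/10611], P' = [21379/31833 -10147/31833; -10147/31833 12523/31833]
step 2: x' = [-74359/58562, -6967/29281], P' = [255546/380653 -121248/380653; -121248/380653 149494/380653]

step 0: x̄ = F·x = [-2, 2]
step 0: P̄ = F·P·Fᵀ + Q = [5 3; 3 12]
step 0: y = z − H·x̄ = [0, -7]
step 0: S = H·P̄·Hᵀ + R = [66 -22; -22 24]
step 0: K = P̄·Hᵀ·S⁻¹ = [1/25 -19/50; 129/275 9/50]
step 0: x' = x̄ + K·y = [33/50, 37/50]
step 0: P' = (I − K·H)·P̄ = [19/25 -9/25; -9/25 114/275]
step 1: x̄ = F·x = [-7/5, -29/50]
step 1: P̄ = F·P·Fᵀ + Q = [27/11 41/55; 41/55 2171/275]
step 1: y = z − H·x̄ = [89/25, 1/5]
step 1: S = H·P̄·Hᵀ + R = [10454/275 -434/55; -434/55 152/11]
step 1: K = P̄·Hᵀ·S⁻¹ = [1085/31833 -21379/63666; 14899/31833 10147/63666]
step 1: x' = x̄ + K·y = [-28561/21222, 11864/10611]
step 1: P' = (I − K·H)·P̄ = [21379/31833 -10147/31833; -10147/31833 12523/31833]
step 2: x̄ = F·x = [179/786, 13475/3537]
step 2: P̄ = F·P·Fᵀ + Q = [318/131 248/393; 248/393 26014/3537]
step 2: y = z − H·x̄ = [-69659/7074, 1358/393]
step 2: S = H·P̄·Hᵀ + R = [125107/3537 -2900/393; -2900/393 1796/131]
step 2: K = P̄·Hᵀ·S⁻¹ = [13050/380653 -127773/380653; 177740/380653 60624/380653]
step 2: x' = x̄ + K·y = [-74359/58562, -6967/29281]
step 2: P' = (I − K·H)·P̄ = [255546/380653 -121248/380653; -121248/380653 149494/380653]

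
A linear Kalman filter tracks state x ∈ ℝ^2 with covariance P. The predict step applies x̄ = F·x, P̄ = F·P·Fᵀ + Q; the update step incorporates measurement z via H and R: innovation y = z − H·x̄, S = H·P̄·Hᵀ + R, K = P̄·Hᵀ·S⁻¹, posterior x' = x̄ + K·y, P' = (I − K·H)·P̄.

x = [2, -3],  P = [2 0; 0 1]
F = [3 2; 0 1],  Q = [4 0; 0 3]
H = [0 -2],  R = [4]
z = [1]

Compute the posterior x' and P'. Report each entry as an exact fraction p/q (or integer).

x' = [1, -1]
P' = [126/5 2/5; 2/5 4/5]

x̄ = F·x = [0, -3]
P̄ = F·P·Fᵀ + Q = [26 2; 2 4]
y = z − H·x̄ = [-5]
S = H·P̄·Hᵀ + R = [20]
K = P̄·Hᵀ·S⁻¹ = [-1/5; -2/5]
x' = x̄ + K·y = [1, -1]
P' = (I − K·H)·P̄ = [126/5 2/5; 2/5 4/5]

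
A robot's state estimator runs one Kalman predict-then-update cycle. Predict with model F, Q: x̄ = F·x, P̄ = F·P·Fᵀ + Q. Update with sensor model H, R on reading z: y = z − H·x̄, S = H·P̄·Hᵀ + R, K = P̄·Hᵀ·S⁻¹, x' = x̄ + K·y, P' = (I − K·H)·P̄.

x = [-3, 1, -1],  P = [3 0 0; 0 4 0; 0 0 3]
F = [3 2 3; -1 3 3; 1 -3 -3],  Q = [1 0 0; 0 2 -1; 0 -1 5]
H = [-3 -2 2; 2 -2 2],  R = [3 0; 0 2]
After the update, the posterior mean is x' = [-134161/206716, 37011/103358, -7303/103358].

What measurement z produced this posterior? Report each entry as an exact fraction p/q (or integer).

z = [1, -2]

x̄ = F·x = [-10, 3, -3]
P̄ = F·P·Fᵀ + Q = [71 42 -42; 42 68 -67; -42 -67 71]
S = H·P̄·Hᵀ + R = [2742 834; 834 706]
K = P̄·Hᵀ·S⁻¹ = [-41217/206716 41077/206716; -10371/103358 -14979/103358; 10307/103358 15933/103358]
x' − x̄ = [1932999/206716, -273063/103358, 302771/103358] = K·y
y = (KᵀK)⁻¹·Kᵀ·(x' − x̄) = [-17, 30]
z = y + H·x̄ = [-17, 30] + [18, -32] = [1, -2]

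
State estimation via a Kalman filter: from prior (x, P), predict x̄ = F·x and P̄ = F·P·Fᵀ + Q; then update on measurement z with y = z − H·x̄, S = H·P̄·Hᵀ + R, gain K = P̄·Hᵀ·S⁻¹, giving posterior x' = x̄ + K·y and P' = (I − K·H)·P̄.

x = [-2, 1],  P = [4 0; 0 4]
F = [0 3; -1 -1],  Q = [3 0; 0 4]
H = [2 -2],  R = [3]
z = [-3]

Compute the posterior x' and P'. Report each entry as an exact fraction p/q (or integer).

x̄ = F·x = [3, 1]
P̄ = F·P·Fᵀ + Q = [39 -12; -12 12]
y = z − H·x̄ = [-7]
S = H·P̄·Hᵀ + R = [303]
K = P̄·Hᵀ·S⁻¹ = [34/101; -16/101]
x' = x̄ + K·y = [65/101, 213/101]
P' = (I − K·H)·P̄ = [471/101 420/101; 420/101 444/101]

x' = [65/101, 213/101]
P' = [471/101 420/101; 420/101 444/101]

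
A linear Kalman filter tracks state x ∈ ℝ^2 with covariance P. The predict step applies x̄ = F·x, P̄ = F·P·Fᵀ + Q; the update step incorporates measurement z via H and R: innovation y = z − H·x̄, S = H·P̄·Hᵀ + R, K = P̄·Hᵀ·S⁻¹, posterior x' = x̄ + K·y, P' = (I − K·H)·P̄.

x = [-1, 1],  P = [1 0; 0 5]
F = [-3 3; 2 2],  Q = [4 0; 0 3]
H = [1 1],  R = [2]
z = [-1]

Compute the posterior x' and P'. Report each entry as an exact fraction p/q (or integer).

x' = [236/135, -119/45]
P' = [1106/135 -314/45; -314/45 116/15]

x̄ = F·x = [6, 0]
P̄ = F·P·Fᵀ + Q = [58 24; 24 27]
y = z − H·x̄ = [-7]
S = H·P̄·Hᵀ + R = [135]
K = P̄·Hᵀ·S⁻¹ = [82/135; 17/45]
x' = x̄ + K·y = [236/135, -119/45]
P' = (I − K·H)·P̄ = [1106/135 -314/45; -314/45 116/15]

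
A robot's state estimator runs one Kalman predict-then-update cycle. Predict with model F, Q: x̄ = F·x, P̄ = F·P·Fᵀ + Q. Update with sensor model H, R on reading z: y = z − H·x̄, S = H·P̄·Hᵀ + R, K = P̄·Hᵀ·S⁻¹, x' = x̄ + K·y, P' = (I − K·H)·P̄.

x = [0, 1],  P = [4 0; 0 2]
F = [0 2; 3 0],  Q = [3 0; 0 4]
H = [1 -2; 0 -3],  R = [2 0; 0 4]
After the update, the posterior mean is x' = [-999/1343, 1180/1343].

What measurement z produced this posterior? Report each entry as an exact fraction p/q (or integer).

x̄ = F·x = [2, 0]
P̄ = F·P·Fᵀ + Q = [11 0; 0 40]
S = H·P̄·Hᵀ + R = [173 240; 240 364]
K = P̄·Hᵀ·S⁻¹ = [1001/1343 -660/1343; -80/1343 -390/1343]
x' − x̄ = [-3685/1343, 1180/1343] = K·y
y = (KᵀK)⁻¹·Kᵀ·(x' − x̄) = [-5, -2]
z = y + H·x̄ = [-5, -2] + [2, 0] = [-3, -2]

z = [-3, -2]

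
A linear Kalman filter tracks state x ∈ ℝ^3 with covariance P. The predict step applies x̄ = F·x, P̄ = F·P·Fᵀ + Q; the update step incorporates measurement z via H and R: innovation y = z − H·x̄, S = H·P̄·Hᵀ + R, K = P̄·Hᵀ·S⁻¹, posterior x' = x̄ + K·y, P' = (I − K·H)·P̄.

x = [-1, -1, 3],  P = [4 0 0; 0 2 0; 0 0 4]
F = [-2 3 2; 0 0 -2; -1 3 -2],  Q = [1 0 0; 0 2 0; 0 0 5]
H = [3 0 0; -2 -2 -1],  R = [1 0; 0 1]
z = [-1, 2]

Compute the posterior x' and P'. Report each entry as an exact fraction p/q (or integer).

x' = [-749/2455, -46/2455, -711/491]
P' = [1087/9820 -198/2455 -29/491; -198/2455 2728/2455 -1765/982; -29/491 -1765/982 16409/3928]

x̄ = F·x = [5, -6, -8]
P̄ = F·P·Fᵀ + Q = [51 -16 10; -16 18 16; 10 16 43]
y = z − H·x̄ = [-16, -8]
S = H·P̄·Hᵀ + R = [460 -240; -240 296]
K = P̄·Hᵀ·S⁻¹ = [3261/9820 -1/982; -594/2455 -259/982; -87/491 -1825/3928]
x' = x̄ + K·y = [-749/2455, -46/2455, -711/491]
P' = (I − K·H)·P̄ = [1087/9820 -198/2455 -29/491; -198/2455 2728/2455 -1765/982; -29/491 -1765/982 16409/3928]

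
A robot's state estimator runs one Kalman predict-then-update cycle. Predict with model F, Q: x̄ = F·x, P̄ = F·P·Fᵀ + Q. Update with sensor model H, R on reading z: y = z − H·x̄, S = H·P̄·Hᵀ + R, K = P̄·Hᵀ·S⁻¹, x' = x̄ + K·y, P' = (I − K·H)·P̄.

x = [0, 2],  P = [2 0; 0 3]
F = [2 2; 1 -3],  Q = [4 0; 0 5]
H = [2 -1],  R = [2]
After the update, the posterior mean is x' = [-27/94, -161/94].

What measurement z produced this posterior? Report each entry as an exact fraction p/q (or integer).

z = [1]

x̄ = F·x = [4, -6]
P̄ = F·P·Fᵀ + Q = [24 -14; -14 34]
S = H·P̄·Hᵀ + R = [188]
K = P̄·Hᵀ·S⁻¹ = [31/94; -31/94]
x' − x̄ = [-403/94, 403/94] = K·y
y = (KᵀK)⁻¹·Kᵀ·(x' − x̄) = [-13]
z = y + H·x̄ = [-13] + [14] = [1]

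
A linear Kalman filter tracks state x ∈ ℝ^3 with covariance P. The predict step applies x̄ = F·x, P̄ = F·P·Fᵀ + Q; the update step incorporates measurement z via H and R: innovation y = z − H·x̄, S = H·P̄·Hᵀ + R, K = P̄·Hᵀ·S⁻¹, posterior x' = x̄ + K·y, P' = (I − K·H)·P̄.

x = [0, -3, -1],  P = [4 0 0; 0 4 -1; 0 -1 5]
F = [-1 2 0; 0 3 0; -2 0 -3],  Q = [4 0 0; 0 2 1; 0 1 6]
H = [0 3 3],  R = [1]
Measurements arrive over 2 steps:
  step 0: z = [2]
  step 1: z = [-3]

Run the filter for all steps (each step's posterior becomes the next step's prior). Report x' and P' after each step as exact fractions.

step 0: x̄ = F·x = [-6, -9, 3]
step 0: P̄ = F·P·Fᵀ + Q = [24 24 14; 24 38 10; 14 10 67]
step 0: y = z − H·x̄ = [20]
step 0: S = H·P̄·Hᵀ + R = [1126]
step 0: K = P̄·Hᵀ·S⁻¹ = [57/563; 72/563; 231/1126]
step 0: x' = x̄ + K·y = [-2238/563, -3627/563, 3999/563]
step 0: P' = (I − K·H)·P̄ = [7014/563 5304/563 -5285/563; 5304/563 11026/563 -11002/563; -5285/563 -11002/563 22081/1126]
step 1: x̄ = F·x = [-5016/563, -10881/563, -7521/563]
step 1: P̄ = F·P·Fᵀ + Q = [32154/563 50244/563 42969/563; 50244/563 100360/563 67757/563; 42969/563 67757/563 134757/1126]
step 1: y = z − H·x̄ = [53517/563]
step 1: S = H·P̄·Hᵀ + R = [5459671/1126]
step 1: K = P̄·Hᵀ·S⁻¹ = [559278/5459671; 1008702/5459671; 810813/5459671]
step 1: x' = x̄ + K·y = [4520730/5459671, -9634059/5459671, 4138710/5459671]
step 1: P' = (I − K·H)·P̄ = [34021884/5459671 -13777458/5459671 13963884/5459671; -13777458/5459671 69614066/5459671 -69277832/5459671; 13963884/5459671 -69277832/5459671 69548103/5459671]

step 0: x' = [-2238/563, -3627/563, 3999/563], P' = [7014/563 5304/563 -5285/563; 5304/563 11026/563 -11002/563; -5285/563 -11002/563 22081/1126]
step 1: x' = [4520730/5459671, -9634059/5459671, 4138710/5459671], P' = [34021884/5459671 -13777458/5459671 13963884/5459671; -13777458/5459671 69614066/5459671 -69277832/5459671; 13963884/5459671 -69277832/5459671 69548103/5459671]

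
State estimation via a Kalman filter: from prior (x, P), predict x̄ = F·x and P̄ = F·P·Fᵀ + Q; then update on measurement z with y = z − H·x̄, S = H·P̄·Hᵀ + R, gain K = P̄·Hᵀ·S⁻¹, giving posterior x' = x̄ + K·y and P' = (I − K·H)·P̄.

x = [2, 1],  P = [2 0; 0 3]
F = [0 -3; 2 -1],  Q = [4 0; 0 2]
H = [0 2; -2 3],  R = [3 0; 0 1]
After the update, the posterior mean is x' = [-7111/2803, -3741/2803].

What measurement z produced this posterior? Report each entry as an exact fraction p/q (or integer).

x̄ = F·x = [-3, 3]
P̄ = F·P·Fᵀ + Q = [31 9; 9 13]
S = H·P̄·Hᵀ + R = [55 42; 42 134]
K = P̄·Hᵀ·S⁻¹ = [1941/2803 -2681/5606; 1301/2803 63/5606]
x' − x̄ = [1298/2803, -12150/2803] = K·y
y = (KᵀK)⁻¹·Kᵀ·(x' − x̄) = [-9, -14]
z = y + H·x̄ = [-9, -14] + [6, 15] = [-3, 1]

z = [-3, 1]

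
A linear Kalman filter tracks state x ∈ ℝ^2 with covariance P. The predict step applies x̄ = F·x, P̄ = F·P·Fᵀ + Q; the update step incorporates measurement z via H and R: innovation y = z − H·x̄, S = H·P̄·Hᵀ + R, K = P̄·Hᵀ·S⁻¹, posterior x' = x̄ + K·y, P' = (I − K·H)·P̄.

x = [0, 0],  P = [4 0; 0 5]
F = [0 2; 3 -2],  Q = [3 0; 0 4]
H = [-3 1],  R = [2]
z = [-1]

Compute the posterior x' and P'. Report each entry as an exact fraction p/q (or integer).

x' = [89/389, -120/389]
P' = [1026/389 2900/389; 2900/389 8940/389]

x̄ = F·x = [0, 0]
P̄ = F·P·Fᵀ + Q = [23 -20; -20 60]
y = z − H·x̄ = [-1]
S = H·P̄·Hᵀ + R = [389]
K = P̄·Hᵀ·S⁻¹ = [-89/389; 120/389]
x' = x̄ + K·y = [89/389, -120/389]
P' = (I − K·H)·P̄ = [1026/389 2900/389; 2900/389 8940/389]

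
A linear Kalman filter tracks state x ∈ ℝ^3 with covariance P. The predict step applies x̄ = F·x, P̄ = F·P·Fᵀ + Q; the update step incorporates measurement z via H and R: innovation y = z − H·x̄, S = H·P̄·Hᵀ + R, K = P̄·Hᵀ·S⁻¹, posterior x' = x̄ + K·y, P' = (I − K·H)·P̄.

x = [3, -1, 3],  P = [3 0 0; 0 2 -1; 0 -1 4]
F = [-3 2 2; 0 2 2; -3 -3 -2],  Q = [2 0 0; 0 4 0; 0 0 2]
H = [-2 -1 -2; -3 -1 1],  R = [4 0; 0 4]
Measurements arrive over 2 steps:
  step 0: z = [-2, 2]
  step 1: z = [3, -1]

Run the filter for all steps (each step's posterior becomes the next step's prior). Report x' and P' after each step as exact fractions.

step 0: x̄ = F·x = [-5, 4, -12]
step 0: P̄ = F·P·Fᵀ + Q = [45 16 9; 16 20 -18; 9 -18 51]
step 0: y = z − H·x̄ = [-32, 3]
step 0: S = H·P̄·Hᵀ + R = [472 286; 286 558]
step 0: K = P̄·Hᵀ·S⁻¹ = [-1429/9079 -1578/9079; 3917/45395 -9004/45395; -17232/45395 12249/45395]
step 0: x' = x̄ + K·y = [-4401/9079, 29224/45395, 43431/45395]
step 0: P' = (I − K·H)·P̄ = [7283/9079 -13308/9079 2229/9079; -13308/9079 196228/45395 -39408/45395; 2229/9079 -39408/45395 43023/45395]
step 1: x̄ = F·x = [42265/9079, 29062/9079, -108519/45395]
step 1: P̄ = F·P·Fᵀ + Q = [345001/9079 194822/9079 -165453/9079; 194822/9079 164664/9079 -124602/9079; -165453/9079 -124602/9079 819793/45395]
step 1: y = z − H·x̄ = [487107/45395, 842409/45395]
step 1: S = H·P̄·Hᵀ + R = [5970372/45395 10472244/45395; 10472244/45395 29404008/45395]
step 1: K = P̄·Hᵀ·S⁻¹ = [-7690447/60473778 -5804522/30236889; 136651/10078963 -4638409/30236889; -20506061/60473778 2562461/10078963]
step 1: x' = x̄ + K·y = [-5477935/20157926, 5037088/10078963, -26429919/20157926]
step 1: P' = (I − K·H)·P̄ = [7449300/10078963 -38988710/30236889 4836902/30236889; -38988710/30236889 38597460/10078963 -19727386/30236889; 4836902/30236889 -19727386/30236889 25532852/30236889]

step 0: x' = [-4401/9079, 29224/45395, 43431/45395], P' = [7283/9079 -13308/9079 2229/9079; -13308/9079 196228/45395 -39408/45395; 2229/9079 -39408/45395 43023/45395]
step 1: x' = [-5477935/20157926, 5037088/10078963, -26429919/20157926], P' = [7449300/10078963 -38988710/30236889 4836902/30236889; -38988710/30236889 38597460/10078963 -19727386/30236889; 4836902/30236889 -19727386/30236889 25532852/30236889]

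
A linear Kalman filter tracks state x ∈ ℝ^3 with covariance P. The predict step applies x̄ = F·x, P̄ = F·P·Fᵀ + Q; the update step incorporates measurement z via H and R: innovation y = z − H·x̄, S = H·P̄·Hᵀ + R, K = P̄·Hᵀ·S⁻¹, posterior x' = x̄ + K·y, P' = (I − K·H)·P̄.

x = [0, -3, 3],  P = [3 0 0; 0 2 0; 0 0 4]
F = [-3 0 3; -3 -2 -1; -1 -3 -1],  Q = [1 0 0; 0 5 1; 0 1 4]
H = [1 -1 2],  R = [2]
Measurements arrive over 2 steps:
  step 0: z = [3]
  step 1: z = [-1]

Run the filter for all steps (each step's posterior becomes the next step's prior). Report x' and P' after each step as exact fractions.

step 0: x' = [15/16, -21/16, 9/16], P' = [3271/80 211/80 -1487/80; 211/80 2991/80 1413/80; -1487/80 1413/80 1479/80]
step 1: x' = [-6119/1528, -7977/1528, -841/764], P' = [2523209/3820 16749/1910 -2485711/7640; 16749/1910 103271/3820 75983/7640; -2485711/7640 75983/7640 642881/3820]

step 0: x̄ = F·x = [9, 3, 6]
step 0: P̄ = F·P·Fᵀ + Q = [64 15 -3; 15 44 26; -3 26 29]
step 0: y = z − H·x̄ = [-15]
step 0: S = H·P̄·Hᵀ + R = [80]
step 0: K = P̄·Hᵀ·S⁻¹ = [43/80; 23/80; 29/80]
step 0: x' = x̄ + K·y = [15/16, -21/16, 9/16]
step 0: P' = (I − K·H)·P̄ = [3271/80 211/80 -1487/80; 211/80 2991/80 1413/80; -1487/80 1413/80 1479/80]
step 1: x̄ = F·x = [-9/8, -3/4, 39/16]
step 1: P̄ = F·P·Fᵀ + Q = [17399/20 3339/10 -2721/40; 3339/10 2659/5 8189/20; -2721/40 8189/20 38759/80]
step 1: y = z − H·x̄ = [-11/2]
step 1: S = H·P̄·Hᵀ + R = [764]
step 1: K = P̄·Hᵀ·S⁻¹ = [100/191; 621/764; 983/1528]
step 1: x' = x̄ + K·y = [-6119/1528, -7977/1528, -841/764]
step 1: P' = (I − K·H)·P̄ = [2523209/3820 16749/1910 -2485711/7640; 16749/1910 103271/3820 75983/7640; -2485711/7640 75983/7640 642881/3820]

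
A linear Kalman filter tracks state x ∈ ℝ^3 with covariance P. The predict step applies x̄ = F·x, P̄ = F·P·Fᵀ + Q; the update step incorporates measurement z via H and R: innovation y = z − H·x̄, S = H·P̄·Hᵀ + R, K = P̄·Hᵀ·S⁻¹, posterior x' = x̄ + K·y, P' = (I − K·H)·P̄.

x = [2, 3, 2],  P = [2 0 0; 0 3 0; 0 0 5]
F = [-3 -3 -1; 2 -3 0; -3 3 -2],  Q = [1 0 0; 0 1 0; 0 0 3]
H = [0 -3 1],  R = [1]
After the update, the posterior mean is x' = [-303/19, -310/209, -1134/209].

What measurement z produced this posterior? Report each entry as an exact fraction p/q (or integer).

x̄ = F·x = [-17, -5, -1]
P̄ = F·P·Fᵀ + Q = [51 15 1; 15 36 -39; 1 -39 68]
S = H·P̄·Hᵀ + R = [627]
K = P̄·Hᵀ·S⁻¹ = [-4/57; -49/209; 185/627]
x' − x̄ = [20/19, 735/209, -925/209] = K·y
y = (KᵀK)⁻¹·Kᵀ·(x' − x̄) = [-15]
z = y + H·x̄ = [-15] + [14] = [-1]

z = [-1]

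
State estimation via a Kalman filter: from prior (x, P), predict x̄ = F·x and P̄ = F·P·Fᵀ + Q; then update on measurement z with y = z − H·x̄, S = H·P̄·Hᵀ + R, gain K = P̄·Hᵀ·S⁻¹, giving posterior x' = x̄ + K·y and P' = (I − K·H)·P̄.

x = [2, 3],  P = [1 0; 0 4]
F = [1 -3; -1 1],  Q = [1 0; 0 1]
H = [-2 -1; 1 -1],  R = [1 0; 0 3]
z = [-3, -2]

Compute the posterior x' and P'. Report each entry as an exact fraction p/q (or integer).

x' = [385/461, 278/461]
P' = [175/461 -167/461; -167/461 785/922]

x̄ = F·x = [-7, 1]
P̄ = F·P·Fᵀ + Q = [38 -13; -13 6]
y = z − H·x̄ = [-16, 6]
S = H·P̄·Hᵀ + R = [107 -83; -83 73]
K = P̄·Hᵀ·S⁻¹ = [-183/461 114/461; -117/922 -373/922]
x' = x̄ + K·y = [385/461, 278/461]
P' = (I − K·H)·P̄ = [175/461 -167/461; -167/461 785/922]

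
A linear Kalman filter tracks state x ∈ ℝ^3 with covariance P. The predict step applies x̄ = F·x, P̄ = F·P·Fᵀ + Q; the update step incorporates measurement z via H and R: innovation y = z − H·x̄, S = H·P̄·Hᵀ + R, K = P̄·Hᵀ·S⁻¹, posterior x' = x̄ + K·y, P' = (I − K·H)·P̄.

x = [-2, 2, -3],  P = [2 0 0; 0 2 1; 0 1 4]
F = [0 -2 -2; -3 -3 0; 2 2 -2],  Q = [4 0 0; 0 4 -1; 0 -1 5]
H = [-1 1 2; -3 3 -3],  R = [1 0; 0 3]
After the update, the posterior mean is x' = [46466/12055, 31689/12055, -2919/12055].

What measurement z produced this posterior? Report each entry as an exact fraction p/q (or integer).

z = [-2, -3]

x̄ = F·x = [2, 0, 6]
P̄ = F·P·Fᵀ + Q = [36 18 8; 18 40 -19; 8 -19 29]
S = H·P̄·Hᵀ + R = [49 -135; -135 1110]
K = P̄·Hᵀ·S⁻¹ = [-850/2411 -1364/12055; -77/2411 1289/12055; 782/2411 -1349/12055]
x' − x̄ = [22356/12055, 31689/12055, -75249/12055] = K·y
y = (KᵀK)⁻¹·Kᵀ·(x' − x̄) = [-12, 21]
z = y + H·x̄ = [-12, 21] + [10, -24] = [-2, -3]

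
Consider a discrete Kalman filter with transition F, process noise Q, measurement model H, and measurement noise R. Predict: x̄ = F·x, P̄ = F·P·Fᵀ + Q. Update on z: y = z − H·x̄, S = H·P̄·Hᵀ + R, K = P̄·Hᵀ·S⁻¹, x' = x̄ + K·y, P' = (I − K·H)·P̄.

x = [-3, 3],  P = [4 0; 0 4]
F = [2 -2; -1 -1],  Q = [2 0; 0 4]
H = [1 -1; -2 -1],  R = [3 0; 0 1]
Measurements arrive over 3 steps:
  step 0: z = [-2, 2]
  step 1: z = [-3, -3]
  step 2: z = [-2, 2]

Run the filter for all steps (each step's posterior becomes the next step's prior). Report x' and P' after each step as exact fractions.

step 0: x̄ = F·x = [-12, 0]
step 0: P̄ = F·P·Fᵀ + Q = [34 0; 0 12]
step 0: y = z − H·x̄ = [10, -22]
step 0: S = H·P̄·Hᵀ + R = [49 -56; -56 149]
step 0: K = P̄·Hᵀ·S⁻¹ = [74/245 -12/35; -492/833 -36/119]
step 0: x' = x̄ + K·y = [-352/245, 624/833]
step 0: P' = (I − K·H)·P̄ = [102/245 -24/49; -24/49 1068/833]
step 1: x̄ = F·x = [-18208/4165, 2864/4165]
step 1: P̄ = F·P·Fᵀ + Q = [52946/4165 7212/4165; 7212/4165 19654/4165]
step 1: y = z − H·x̄ = [8577/4165, -46047/4165]
step 1: S = H·P̄·Hᵀ + R = [70671/4165 -79026/4165; -79026/4165 264451/4165]
step 1: K = P̄·Hᵀ·S⁻¹ = [757802/2987733 -350460/995911; -1436578/2987733 -271434/995911]
step 1: x' = x̄ + K·y = [2410/58583, 158800/58583]
step 1: P' = (I − K·H)·P̄ = [1108262/2987733 -1165144/2987733; -1165144/2987733 3144590/2987733]
step 2: x̄ = F·x = [-312780/58583, -23030/8369]
step 2: P̄ = F·P·Fᵀ + Q = [10769342/995911 11408/8369; 11408/8369 116584/25107]
step 2: y = z − H·x̄ = [34404/58583, -669604/58583]
step 2: S = H·P̄·Hᵀ + R = [46999409/2987733 -46669900/2987733; -46669900/2987733 162383957/2987733]
step 2: K = P̄·Hᵀ·S⁻¹ = [461646330/1825420961 -639477084/1825420961; -67432520/140416997 -38420568/140416997]
step 2: x' = x̄ + K·y = [-309393204/260774423, 1877662/20059571]
step 2: P' = (I − K·H)·P̄ = [674805358/1825420961 -54625664/140416997; -54625664/140416997 147671896/140416997]

step 0: x' = [-352/245, 624/833], P' = [102/245 -24/49; -24/49 1068/833]
step 1: x' = [2410/58583, 158800/58583], P' = [1108262/2987733 -1165144/2987733; -1165144/2987733 3144590/2987733]
step 2: x' = [-309393204/260774423, 1877662/20059571], P' = [674805358/1825420961 -54625664/140416997; -54625664/140416997 147671896/140416997]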